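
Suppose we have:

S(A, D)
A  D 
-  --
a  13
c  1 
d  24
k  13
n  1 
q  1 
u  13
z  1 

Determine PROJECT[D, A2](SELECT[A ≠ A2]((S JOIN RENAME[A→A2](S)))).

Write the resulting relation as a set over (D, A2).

ρ[A→A2]: schema becomes (A2, D); tuples unchanged.
Joining S and RENAME[A→A2](S) on D yields {(a, 13, a), (a, 13, k), (a, 13, u), (c, 1, c), (c, 1, n), (c, 1, q), (c, 1, z), (d, 24, d), (k, 13, a), (k, 13, k), (k, 13, u), (n, 1, c), (n, 1, n), (n, 1, q), (n, 1, z), (q, 1, c), (q, 1, n), (q, 1, q), (q, 1, z), (u, 13, a), (u, 13, k), (u, 13, u), (z, 1, c), (z, 1, n), (z, 1, q), (z, 1, z)}.
Selection A ≠ A2: {(a, 13, k), (a, 13, u), (c, 1, n), (c, 1, q), (c, 1, z), (k, 13, a), (k, 13, u), (n, 1, c), (n, 1, q), (n, 1, z), (q, 1, c), (q, 1, n), (q, 1, z), (u, 13, a), (u, 13, k), (z, 1, c), (z, 1, n), (z, 1, q)}
π_{D, A2} gives {(1, c), (1, n), (1, q), (1, z), (13, a), (13, k), (13, u)} (11 duplicate(s) eliminated).

{(1, c), (1, n), (1, q), (1, z), (13, a), (13, k), (13, u)}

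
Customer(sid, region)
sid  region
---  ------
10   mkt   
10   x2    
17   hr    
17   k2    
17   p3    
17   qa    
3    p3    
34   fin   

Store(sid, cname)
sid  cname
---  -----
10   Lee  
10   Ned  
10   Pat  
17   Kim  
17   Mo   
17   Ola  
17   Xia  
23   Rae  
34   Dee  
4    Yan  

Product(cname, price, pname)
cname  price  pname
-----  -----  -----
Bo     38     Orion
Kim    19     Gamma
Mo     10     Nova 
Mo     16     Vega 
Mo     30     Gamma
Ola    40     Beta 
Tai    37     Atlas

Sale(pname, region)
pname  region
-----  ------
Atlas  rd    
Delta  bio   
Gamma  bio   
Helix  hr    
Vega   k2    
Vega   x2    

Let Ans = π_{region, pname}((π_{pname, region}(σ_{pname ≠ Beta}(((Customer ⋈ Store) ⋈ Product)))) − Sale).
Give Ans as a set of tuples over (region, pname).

{(hr, Gamma), (hr, Nova), (hr, Vega), (k2, Gamma), (k2, Nova), (p3, Gamma), (p3, Nova), (p3, Vega), (qa, Gamma), (qa, Nova), (qa, Vega)}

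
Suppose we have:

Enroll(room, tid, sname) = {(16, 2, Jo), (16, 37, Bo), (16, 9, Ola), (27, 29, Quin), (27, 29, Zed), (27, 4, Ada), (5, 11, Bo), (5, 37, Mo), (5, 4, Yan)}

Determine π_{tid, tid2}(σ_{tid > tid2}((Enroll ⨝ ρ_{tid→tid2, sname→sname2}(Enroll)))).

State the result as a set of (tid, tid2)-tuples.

{(11, 4), (29, 4), (37, 11), (37, 2), (37, 4), (37, 9), (9, 2)}

ρ[tid→tid2, sname→sname2]: schema becomes (room, tid2, sname2); tuples unchanged.
Enroll ⋈ ρ_{tid→tid2, sname→sname2}(Enroll) (natural join on room): {(16, 2, Jo, 2, Jo), (16, 2, Jo, 37, Bo), (16, 2, Jo, 9, Ola), (16, 37, Bo, 2, Jo), (16, 37, Bo, 37, Bo), (16, 37, Bo, 9, Ola), (16, 9, Ola, 2, Jo), (16, 9, Ola, 37, Bo), (16, 9, Ola, 9, Ola), (27, 29, Quin, 29, Quin), (27, 29, Quin, 29, Zed), (27, 29, Quin, 4, Ada), (27, 29, Zed, 29, Quin), (27, 29, Zed, 29, Zed), (27, 29, Zed, 4, Ada), (27, 4, Ada, 29, Quin), (27, 4, Ada, 29, Zed), (27, 4, Ada, 4, Ada), (5, 11, Bo, 11, Bo), (5, 11, Bo, 37, Mo), (5, 11, Bo, 4, Yan), (5, 37, Mo, 11, Bo), (5, 37, Mo, 37, Mo), (5, 37, Mo, 4, Yan), (5, 4, Yan, 11, Bo), (5, 4, Yan, 37, Mo), (5, 4, Yan, 4, Yan)}
Apply σ_{tid > tid2}; surviving tuples: {(16, 37, Bo, 2, Jo), (16, 37, Bo, 9, Ola), (16, 9, Ola, 2, Jo), (27, 29, Quin, 4, Ada), (27, 29, Zed, 4, Ada), (5, 11, Bo, 4, Yan), (5, 37, Mo, 11, Bo), (5, 37, Mo, 4, Yan)}
π[tid, tid2]: project onto (tid, tid2) (1 duplicate(s) eliminated) → {(11, 4), (29, 4), (37, 11), (37, 2), (37, 4), (37, 9), (9, 2)}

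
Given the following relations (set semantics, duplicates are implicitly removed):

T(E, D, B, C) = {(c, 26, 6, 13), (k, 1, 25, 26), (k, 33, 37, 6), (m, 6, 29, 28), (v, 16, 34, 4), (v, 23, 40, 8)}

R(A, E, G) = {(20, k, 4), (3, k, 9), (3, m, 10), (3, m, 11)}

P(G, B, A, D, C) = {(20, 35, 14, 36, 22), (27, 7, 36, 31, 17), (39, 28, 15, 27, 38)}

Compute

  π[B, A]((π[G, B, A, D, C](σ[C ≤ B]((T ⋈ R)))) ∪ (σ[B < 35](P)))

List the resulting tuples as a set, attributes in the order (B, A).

Natural join on E: {(k, 1, 25, 26, 20, 4), (k, 1, 25, 26, 3, 9), (k, 33, 37, 6, 20, 4), (k, 33, 37, 6, 3, 9), (m, 6, 29, 28, 3, 10), (m, 6, 29, 28, 3, 11)}
Filtering on C ≤ B leaves {(k, 33, 37, 6, 20, 4), (k, 33, 37, 6, 3, 9), (m, 6, 29, 28, 3, 10), (m, 6, 29, 28, 3, 11)}.
Projecting to G, B, A, D, C: {(10, 29, 3, 6, 28), (11, 29, 3, 6, 28), (4, 37, 20, 33, 6), (9, 37, 3, 33, 6)}
Filtering on B < 35 leaves {(27, 7, 36, 31, 17), (39, 28, 15, 27, 38)}.
Taking the union: {(10, 29, 3, 6, 28), (11, 29, 3, 6, 28), (27, 7, 36, 31, 17), (39, 28, 15, 27, 38), (4, 37, 20, 33, 6), (9, 37, 3, 33, 6)}
Projecting to B, A (1 duplicate(s) eliminated): {(28, 15), (29, 3), (37, 20), (37, 3), (7, 36)}

{(28, 15), (29, 3), (37, 20), (37, 3), (7, 36)}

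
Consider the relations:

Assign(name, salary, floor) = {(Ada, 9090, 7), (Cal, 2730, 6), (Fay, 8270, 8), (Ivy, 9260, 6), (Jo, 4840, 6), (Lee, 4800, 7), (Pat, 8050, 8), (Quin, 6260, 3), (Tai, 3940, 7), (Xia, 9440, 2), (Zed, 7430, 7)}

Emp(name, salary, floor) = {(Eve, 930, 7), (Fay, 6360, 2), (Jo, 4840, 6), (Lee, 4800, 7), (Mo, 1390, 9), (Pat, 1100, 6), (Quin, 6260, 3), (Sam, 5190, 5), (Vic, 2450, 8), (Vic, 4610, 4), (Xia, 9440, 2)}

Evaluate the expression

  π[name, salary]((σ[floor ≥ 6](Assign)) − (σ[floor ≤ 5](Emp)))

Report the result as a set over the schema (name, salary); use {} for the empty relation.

Apply σ_{floor ≥ 6}; surviving tuples: {(Ada, 9090, 7), (Cal, 2730, 6), (Fay, 8270, 8), (Ivy, 9260, 6), (Jo, 4840, 6), (Lee, 4800, 7), (Pat, 8050, 8), (Tai, 3940, 7), (Zed, 7430, 7)}
Apply σ_{floor ≤ 5}; surviving tuples: {(Fay, 6360, 2), (Quin, 6260, 3), (Sam, 5190, 5), (Vic, 4610, 4), (Xia, 9440, 2)}
Taking the difference: {(Ada, 9090, 7), (Cal, 2730, 6), (Fay, 8270, 8), (Ivy, 9260, 6), (Jo, 4840, 6), (Lee, 4800, 7), (Pat, 8050, 8), (Tai, 3940, 7), (Zed, 7430, 7)}
π[name, salary]: project onto (name, salary) → {(Ada, 9090), (Cal, 2730), (Fay, 8270), (Ivy, 9260), (Jo, 4840), (Lee, 4800), (Pat, 8050), (Tai, 3940), (Zed, 7430)}

{(Ada, 9090), (Cal, 2730), (Fay, 8270), (Ivy, 9260), (Jo, 4840), (Lee, 4800), (Pat, 8050), (Tai, 3940), (Zed, 7430)}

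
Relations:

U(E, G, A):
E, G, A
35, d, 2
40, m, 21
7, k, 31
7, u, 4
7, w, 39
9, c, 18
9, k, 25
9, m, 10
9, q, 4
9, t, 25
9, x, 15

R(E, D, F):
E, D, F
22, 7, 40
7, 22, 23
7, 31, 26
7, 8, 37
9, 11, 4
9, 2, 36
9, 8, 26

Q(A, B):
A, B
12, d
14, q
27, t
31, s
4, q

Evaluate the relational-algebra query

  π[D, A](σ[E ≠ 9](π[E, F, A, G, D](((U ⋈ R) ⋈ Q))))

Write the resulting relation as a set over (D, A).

U ⋈ R (natural join on E): {(7, k, 31, 22, 23), (7, k, 31, 31, 26), (7, k, 31, 8, 37), (7, u, 4, 22, 23), (7, u, 4, 31, 26), (7, u, 4, 8, 37), (7, w, 39, 22, 23), (7, w, 39, 31, 26), (7, w, 39, 8, 37), (9, c, 18, 11, 4), (9, c, 18, 2, 36), (9, c, 18, 8, 26), (9, k, 25, 11, 4), (9, k, 25, 2, 36), (9, k, 25, 8, 26), (9, m, 10, 11, 4), (9, m, 10, 2, 36), (9, m, 10, 8, 26), (9, q, 4, 11, 4), (9, q, 4, 2, 36), (9, q, 4, 8, 26), (9, t, 25, 11, 4), (9, t, 25, 2, 36), (9, t, 25, 8, 26), (9, x, 15, 11, 4), (9, x, 15, 2, 36), (9, x, 15, 8, 26)}
(U ⋈ R) ⋈ Q (natural join on A): {(7, k, 31, 22, 23, s), (7, k, 31, 31, 26, s), (7, k, 31, 8, 37, s), (7, u, 4, 22, 23, q), (7, u, 4, 31, 26, q), (7, u, 4, 8, 37, q), (9, q, 4, 11, 4, q), (9, q, 4, 2, 36, q), (9, q, 4, 8, 26, q)}
Keep only column(s) E, F, A, G, D: {(7, 23, 31, k, 22), (7, 23, 4, u, 22), (7, 26, 31, k, 31), (7, 26, 4, u, 31), (7, 37, 31, k, 8), (7, 37, 4, u, 8), (9, 26, 4, q, 8), (9, 36, 4, q, 2), (9, 4, 4, q, 11)}
Filtering on E ≠ 9 leaves {(7, 23, 31, k, 22), (7, 23, 4, u, 22), (7, 26, 31, k, 31), (7, 26, 4, u, 31), (7, 37, 31, k, 8), (7, 37, 4, u, 8)}.
Keep only column(s) D, A: {(22, 31), (22, 4), (31, 31), (31, 4), (8, 31), (8, 4)}

{(22, 31), (22, 4), (31, 31), (31, 4), (8, 31), (8, 4)}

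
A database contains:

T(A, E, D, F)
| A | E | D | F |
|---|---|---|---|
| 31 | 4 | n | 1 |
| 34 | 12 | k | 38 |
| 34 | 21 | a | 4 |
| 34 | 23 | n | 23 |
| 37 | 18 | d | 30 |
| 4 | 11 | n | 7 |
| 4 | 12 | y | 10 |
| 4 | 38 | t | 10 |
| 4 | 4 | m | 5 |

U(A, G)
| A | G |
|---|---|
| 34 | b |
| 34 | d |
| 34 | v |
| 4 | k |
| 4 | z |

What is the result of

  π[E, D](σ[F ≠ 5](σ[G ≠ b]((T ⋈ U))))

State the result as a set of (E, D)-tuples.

{(11, n), (12, k), (12, y), (21, a), (23, n), (38, t)}

Natural join on A: {(34, 12, k, 38, b), (34, 12, k, 38, d), (34, 12, k, 38, v), (34, 21, a, 4, b), (34, 21, a, 4, d), (34, 21, a, 4, v), (34, 23, n, 23, b), (34, 23, n, 23, d), (34, 23, n, 23, v), (4, 11, n, 7, k), (4, 11, n, 7, z), (4, 12, y, 10, k), (4, 12, y, 10, z), (4, 38, t, 10, k), (4, 38, t, 10, z), (4, 4, m, 5, k), (4, 4, m, 5, z)}
σ[G ≠ b]: keep tuples satisfying G ≠ b → {(34, 12, k, 38, d), (34, 12, k, 38, v), (34, 21, a, 4, d), (34, 21, a, 4, v), (34, 23, n, 23, d), (34, 23, n, 23, v), (4, 11, n, 7, k), (4, 11, n, 7, z), (4, 12, y, 10, k), (4, 12, y, 10, z), (4, 38, t, 10, k), (4, 38, t, 10, z), (4, 4, m, 5, k), (4, 4, m, 5, z)}
σ[F ≠ 5]: keep tuples satisfying F ≠ 5 → {(34, 12, k, 38, d), (34, 12, k, 38, v), (34, 21, a, 4, d), (34, 21, a, 4, v), (34, 23, n, 23, d), (34, 23, n, 23, v), (4, 11, n, 7, k), (4, 11, n, 7, z), (4, 12, y, 10, k), (4, 12, y, 10, z), (4, 38, t, 10, k), (4, 38, t, 10, z)}
π[E, D]: project onto (E, D) (6 duplicate(s) eliminated) → {(11, n), (12, k), (12, y), (21, a), (23, n), (38, t)}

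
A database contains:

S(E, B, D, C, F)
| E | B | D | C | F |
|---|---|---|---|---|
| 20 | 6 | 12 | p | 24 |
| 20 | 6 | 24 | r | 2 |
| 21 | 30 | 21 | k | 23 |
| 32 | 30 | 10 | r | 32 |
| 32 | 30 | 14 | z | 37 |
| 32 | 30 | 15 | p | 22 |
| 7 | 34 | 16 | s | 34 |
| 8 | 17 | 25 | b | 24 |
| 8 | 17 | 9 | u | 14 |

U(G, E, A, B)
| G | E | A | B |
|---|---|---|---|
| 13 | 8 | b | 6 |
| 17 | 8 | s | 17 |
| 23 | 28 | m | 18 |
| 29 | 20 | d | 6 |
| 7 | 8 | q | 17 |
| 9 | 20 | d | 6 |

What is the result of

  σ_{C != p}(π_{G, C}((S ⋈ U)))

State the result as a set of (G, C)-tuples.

S ⋈ U (natural join on E, B): {(20, 6, 12, p, 24, 29, d), (20, 6, 12, p, 24, 9, d), (20, 6, 24, r, 2, 29, d), (20, 6, 24, r, 2, 9, d), (8, 17, 25, b, 24, 17, s), (8, 17, 25, b, 24, 7, q), (8, 17, 9, u, 14, 17, s), (8, 17, 9, u, 14, 7, q)}
π[G, C]: project onto (G, C) → {(17, b), (17, u), (29, p), (29, r), (7, b), (7, u), (9, p), (9, r)}
Filtering on C != p leaves {(17, b), (17, u), (29, r), (7, b), (7, u), (9, r)}.

{(17, b), (17, u), (29, r), (7, b), (7, u), (9, r)}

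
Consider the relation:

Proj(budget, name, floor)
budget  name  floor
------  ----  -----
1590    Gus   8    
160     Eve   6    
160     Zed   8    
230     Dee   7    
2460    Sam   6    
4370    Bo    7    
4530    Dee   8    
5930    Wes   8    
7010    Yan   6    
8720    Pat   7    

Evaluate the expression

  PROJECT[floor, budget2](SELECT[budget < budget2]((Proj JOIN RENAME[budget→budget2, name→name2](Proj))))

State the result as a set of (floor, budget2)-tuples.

ρ[budget→budget2, name→name2]: schema becomes (budget2, name2, floor); tuples unchanged.
Natural join on floor: {(1590, Gus, 8, 1590, Gus), (1590, Gus, 8, 160, Zed), (1590, Gus, 8, 4530, Dee), (1590, Gus, 8, 5930, Wes), (160, Eve, 6, 160, Eve), (160, Eve, 6, 2460, Sam), (160, Eve, 6, 7010, Yan), (160, Zed, 8, 1590, Gus), (160, Zed, 8, 160, Zed), (160, Zed, 8, 4530, Dee), (160, Zed, 8, 5930, Wes), (230, Dee, 7, 230, Dee), (230, Dee, 7, 4370, Bo), (230, Dee, 7, 8720, Pat), (2460, Sam, 6, 160, Eve), (2460, Sam, 6, 2460, Sam), (2460, Sam, 6, 7010, Yan), (4370, Bo, 7, 230, Dee), (4370, Bo, 7, 4370, Bo), (4370, Bo, 7, 8720, Pat), (4530, Dee, 8, 1590, Gus), (4530, Dee, 8, 160, Zed), (4530, Dee, 8, 4530, Dee), (4530, Dee, 8, 5930, Wes), (5930, Wes, 8, 1590, Gus), (5930, Wes, 8, 160, Zed), (5930, Wes, 8, 4530, Dee), (5930, Wes, 8, 5930, Wes), (7010, Yan, 6, 160, Eve), (7010, Yan, 6, 2460, Sam), (7010, Yan, 6, 7010, Yan), (8720, Pat, 7, 230, Dee), (8720, Pat, 7, 4370, Bo), (8720, Pat, 7, 8720, Pat)}
Filtering on budget < budget2 leaves {(1590, Gus, 8, 4530, Dee), (1590, Gus, 8, 5930, Wes), (160, Eve, 6, 2460, Sam), (160, Eve, 6, 7010, Yan), (160, Zed, 8, 1590, Gus), (160, Zed, 8, 4530, Dee), (160, Zed, 8, 5930, Wes), (230, Dee, 7, 4370, Bo), (230, Dee, 7, 8720, Pat), (2460, Sam, 6, 7010, Yan), (4370, Bo, 7, 8720, Pat), (4530, Dee, 8, 5930, Wes)}.
Keep only column(s) floor, budget2 (5 duplicate(s) eliminated): {(6, 2460), (6, 7010), (7, 4370), (7, 8720), (8, 1590), (8, 4530), (8, 5930)}

{(6, 2460), (6, 7010), (7, 4370), (7, 8720), (8, 1590), (8, 4530), (8, 5930)}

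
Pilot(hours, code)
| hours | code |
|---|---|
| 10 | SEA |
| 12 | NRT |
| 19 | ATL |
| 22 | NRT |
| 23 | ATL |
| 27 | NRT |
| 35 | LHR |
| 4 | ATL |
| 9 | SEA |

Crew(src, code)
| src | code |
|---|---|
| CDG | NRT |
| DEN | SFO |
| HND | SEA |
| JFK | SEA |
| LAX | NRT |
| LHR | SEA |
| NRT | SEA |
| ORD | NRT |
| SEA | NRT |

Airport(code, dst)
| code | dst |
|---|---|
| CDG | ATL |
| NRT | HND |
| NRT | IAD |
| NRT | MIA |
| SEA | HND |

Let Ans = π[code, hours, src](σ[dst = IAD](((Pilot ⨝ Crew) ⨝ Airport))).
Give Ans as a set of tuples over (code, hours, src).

{(NRT, 12, CDG), (NRT, 12, LAX), (NRT, 12, ORD), (NRT, 12, SEA), (NRT, 22, CDG), (NRT, 22, LAX), (NRT, 22, ORD), (NRT, 22, SEA), (NRT, 27, CDG), (NRT, 27, LAX), (NRT, 27, ORD), (NRT, 27, SEA)}

Natural join on code: {(10, SEA, HND), (10, SEA, JFK), (10, SEA, LHR), (10, SEA, NRT), (12, NRT, CDG), (12, NRT, LAX), (12, NRT, ORD), (12, NRT, SEA), (22, NRT, CDG), (22, NRT, LAX), (22, NRT, ORD), (22, NRT, SEA), (27, NRT, CDG), (27, NRT, LAX), (27, NRT, ORD), (27, NRT, SEA), (9, SEA, HND), (9, SEA, JFK), (9, SEA, LHR), (9, SEA, NRT)}
Natural join on code: {(10, SEA, HND, HND), (10, SEA, JFK, HND), (10, SEA, LHR, HND), (10, SEA, NRT, HND), (12, NRT, CDG, HND), (12, NRT, CDG, IAD), (12, NRT, CDG, MIA), (12, NRT, LAX, HND), (12, NRT, LAX, IAD), (12, NRT, LAX, MIA), (12, NRT, ORD, HND), (12, NRT, ORD, IAD), (12, NRT, ORD, MIA), (12, NRT, SEA, HND), (12, NRT, SEA, IAD), (12, NRT, SEA, MIA), (22, NRT, CDG, HND), (22, NRT, CDG, IAD), (22, NRT, CDG, MIA), (22, NRT, LAX, HND), (22, NRT, LAX, IAD), (22, NRT, LAX, MIA), (22, NRT, ORD, HND), (22, NRT, ORD, IAD), (22, NRT, ORD, MIA), (22, NRT, SEA, HND), (22, NRT, SEA, IAD), (22, NRT, SEA, MIA), (27, NRT, CDG, HND), (27, NRT, CDG, IAD), (27, NRT, CDG, MIA), (27, NRT, LAX, HND), (27, NRT, LAX, IAD), (27, NRT, LAX, MIA), (27, NRT, ORD, HND), (27, NRT, ORD, IAD), (27, NRT, ORD, MIA), (27, NRT, SEA, HND), (27, NRT, SEA, IAD), (27, NRT, SEA, MIA), (9, SEA, HND, HND), (9, SEA, JFK, HND), (9, SEA, LHR, HND), (9, SEA, NRT, HND)}
Filtering on dst = IAD leaves {(12, NRT, CDG, IAD), (12, NRT, LAX, IAD), (12, NRT, ORD, IAD), (12, NRT, SEA, IAD), (22, NRT, CDG, IAD), (22, NRT, LAX, IAD), (22, NRT, ORD, IAD), (22, NRT, SEA, IAD), (27, NRT, CDG, IAD), (27, NRT, LAX, IAD), (27, NRT, ORD, IAD), (27, NRT, SEA, IAD)}.
π[code, hours, src]: project onto (code, hours, src) → {(NRT, 12, CDG), (NRT, 12, LAX), (NRT, 12, ORD), (NRT, 12, SEA), (NRT, 22, CDG), (NRT, 22, LAX), (NRT, 22, ORD), (NRT, 22, SEA), (NRT, 27, CDG), (NRT, 27, LAX), (NRT, 27, ORD), (NRT, 27, SEA)}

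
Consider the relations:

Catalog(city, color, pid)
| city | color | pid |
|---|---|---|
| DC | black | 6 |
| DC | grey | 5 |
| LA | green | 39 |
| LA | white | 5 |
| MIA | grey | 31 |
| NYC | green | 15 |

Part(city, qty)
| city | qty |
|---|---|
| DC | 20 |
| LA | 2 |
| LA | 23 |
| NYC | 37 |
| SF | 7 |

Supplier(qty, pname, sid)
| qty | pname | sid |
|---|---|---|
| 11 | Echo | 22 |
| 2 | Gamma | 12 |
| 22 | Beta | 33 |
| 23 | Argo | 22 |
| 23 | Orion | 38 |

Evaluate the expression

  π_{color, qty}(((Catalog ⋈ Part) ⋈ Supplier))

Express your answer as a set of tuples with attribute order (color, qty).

{(green, 2), (green, 23), (white, 2), (white, 23)}

Natural join on city: {(DC, black, 6, 20), (DC, grey, 5, 20), (LA, green, 39, 2), (LA, green, 39, 23), (LA, white, 5, 2), (LA, white, 5, 23), (NYC, green, 15, 37)}
Natural join on qty: {(LA, green, 39, 2, Gamma, 12), (LA, green, 39, 23, Argo, 22), (LA, green, 39, 23, Orion, 38), (LA, white, 5, 2, Gamma, 12), (LA, white, 5, 23, Argo, 22), (LA, white, 5, 23, Orion, 38)}
Projecting to color, qty (2 duplicate(s) eliminated): {(green, 2), (green, 23), (white, 2), (white, 23)}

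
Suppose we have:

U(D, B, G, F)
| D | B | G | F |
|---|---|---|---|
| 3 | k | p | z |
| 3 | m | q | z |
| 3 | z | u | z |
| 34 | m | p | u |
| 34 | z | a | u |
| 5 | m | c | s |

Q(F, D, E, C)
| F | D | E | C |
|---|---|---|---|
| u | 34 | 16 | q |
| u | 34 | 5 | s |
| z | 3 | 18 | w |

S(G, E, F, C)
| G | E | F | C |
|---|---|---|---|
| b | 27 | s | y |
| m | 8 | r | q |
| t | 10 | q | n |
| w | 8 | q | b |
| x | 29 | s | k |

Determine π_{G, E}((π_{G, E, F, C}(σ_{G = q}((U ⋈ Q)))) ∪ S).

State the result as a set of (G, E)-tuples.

{(b, 27), (m, 8), (q, 18), (t, 10), (w, 8), (x, 29)}

Joining U and Q on D, F yields {(3, k, p, z, 18, w), (3, m, q, z, 18, w), (3, z, u, z, 18, w), (34, m, p, u, 16, q), (34, m, p, u, 5, s), (34, z, a, u, 16, q), (34, z, a, u, 5, s)}.
Filtering on G = q leaves {(3, m, q, z, 18, w)}.
π[G, E, F, C]: project onto (G, E, F, C) → {(q, 18, z, w)}
Set union of the two operands is {(b, 27, s, y), (m, 8, r, q), (q, 18, z, w), (t, 10, q, n), (w, 8, q, b), (x, 29, s, k)}.
π[G, E]: project onto (G, E) → {(b, 27), (m, 8), (q, 18), (t, 10), (w, 8), (x, 29)}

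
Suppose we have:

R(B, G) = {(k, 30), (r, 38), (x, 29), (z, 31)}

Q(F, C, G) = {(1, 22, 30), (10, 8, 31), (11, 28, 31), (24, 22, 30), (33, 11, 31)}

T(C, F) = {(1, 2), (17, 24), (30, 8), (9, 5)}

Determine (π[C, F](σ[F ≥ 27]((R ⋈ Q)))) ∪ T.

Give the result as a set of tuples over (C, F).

{(1, 2), (11, 33), (17, 24), (30, 8), (9, 5)}

Natural join on G: {(k, 30, 1, 22), (k, 30, 24, 22), (z, 31, 10, 8), (z, 31, 11, 28), (z, 31, 33, 11)}
Selection F ≥ 27: {(z, 31, 33, 11)}
Keep only column(s) C, F: {(11, 33)}
Set union of the two operands is {(1, 2), (11, 33), (17, 24), (30, 8), (9, 5)}.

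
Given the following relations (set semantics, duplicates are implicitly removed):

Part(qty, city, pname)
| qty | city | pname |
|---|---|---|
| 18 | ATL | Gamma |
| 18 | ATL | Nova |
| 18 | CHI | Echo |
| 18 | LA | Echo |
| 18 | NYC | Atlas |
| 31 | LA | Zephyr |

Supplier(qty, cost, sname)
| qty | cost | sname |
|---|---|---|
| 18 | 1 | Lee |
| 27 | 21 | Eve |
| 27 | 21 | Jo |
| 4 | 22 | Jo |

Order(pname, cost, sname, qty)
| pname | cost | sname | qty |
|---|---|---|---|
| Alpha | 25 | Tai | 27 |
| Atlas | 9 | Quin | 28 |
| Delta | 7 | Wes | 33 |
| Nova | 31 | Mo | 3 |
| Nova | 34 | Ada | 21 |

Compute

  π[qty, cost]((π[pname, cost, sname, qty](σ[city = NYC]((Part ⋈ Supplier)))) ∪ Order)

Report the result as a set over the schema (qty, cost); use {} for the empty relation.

{(18, 1), (21, 34), (27, 25), (28, 9), (3, 31), (33, 7)}

Natural join on qty: {(18, ATL, Gamma, 1, Lee), (18, ATL, Nova, 1, Lee), (18, CHI, Echo, 1, Lee), (18, LA, Echo, 1, Lee), (18, NYC, Atlas, 1, Lee)}
σ[city = NYC]: keep tuples satisfying city = NYC → {(18, NYC, Atlas, 1, Lee)}
Projecting to pname, cost, sname, qty: {(Atlas, 1, Lee, 18)}
Taking the union: {(Alpha, 25, Tai, 27), (Atlas, 1, Lee, 18), (Atlas, 9, Quin, 28), (Delta, 7, Wes, 33), (Nova, 31, Mo, 3), (Nova, 34, Ada, 21)}
Projecting to qty, cost: {(18, 1), (21, 34), (27, 25), (28, 9), (3, 31), (33, 7)}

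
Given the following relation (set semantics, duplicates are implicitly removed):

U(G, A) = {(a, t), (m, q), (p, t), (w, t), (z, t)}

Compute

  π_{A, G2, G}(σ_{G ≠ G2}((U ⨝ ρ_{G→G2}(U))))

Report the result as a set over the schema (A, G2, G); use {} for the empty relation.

ρ[G→G2]: schema becomes (G2, A); tuples unchanged.
Natural join on A: {(a, t, a), (a, t, p), (a, t, w), (a, t, z), (m, q, m), (p, t, a), (p, t, p), (p, t, w), (p, t, z), (w, t, a), (w, t, p), (w, t, w), (w, t, z), (z, t, a), (z, t, p), (z, t, w), (z, t, z)}
Apply σ_{G ≠ G2}; surviving tuples: {(a, t, p), (a, t, w), (a, t, z), (p, t, a), (p, t, w), (p, t, z), (w, t, a), (w, t, p), (w, t, z), (z, t, a), (z, t, p), (z, t, w)}
Projecting to A, G2, G: {(t, a, p), (t, a, w), (t, a, z), (t, p, a), (t, p, w), (t, p, z), (t, w, a), (t, w, p), (t, w, z), (t, z, a), (t, z, p), (t, z, w)}

{(t, a, p), (t, a, w), (t, a, z), (t, p, a), (t, p, w), (t, p, z), (t, w, a), (t, w, p), (t, w, z), (t, z, a), (t, z, p), (t, z, w)}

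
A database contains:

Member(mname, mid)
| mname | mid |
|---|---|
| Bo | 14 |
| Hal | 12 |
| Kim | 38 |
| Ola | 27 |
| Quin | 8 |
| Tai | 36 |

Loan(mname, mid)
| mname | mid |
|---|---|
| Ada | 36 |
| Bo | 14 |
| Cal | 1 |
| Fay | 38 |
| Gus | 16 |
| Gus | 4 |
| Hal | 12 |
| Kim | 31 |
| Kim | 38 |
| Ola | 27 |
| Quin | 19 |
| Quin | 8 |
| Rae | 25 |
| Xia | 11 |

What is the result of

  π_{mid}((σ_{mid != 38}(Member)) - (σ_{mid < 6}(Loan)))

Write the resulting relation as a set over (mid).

Selection mid != 38: {(Bo, 14), (Hal, 12), (Ola, 27), (Quin, 8), (Tai, 36)}
Selection mid < 6: {(Cal, 1), (Gus, 4)}
Difference: {(Bo, 14), (Hal, 12), (Ola, 27), (Quin, 8), (Tai, 36)} with {(Cal, 1), (Gus, 4)} → {(Bo, 14), (Hal, 12), (Ola, 27), (Quin, 8), (Tai, 36)}
π[mid]: project onto (mid) → {12, 14, 27, 36, 8}

{12, 14, 27, 36, 8}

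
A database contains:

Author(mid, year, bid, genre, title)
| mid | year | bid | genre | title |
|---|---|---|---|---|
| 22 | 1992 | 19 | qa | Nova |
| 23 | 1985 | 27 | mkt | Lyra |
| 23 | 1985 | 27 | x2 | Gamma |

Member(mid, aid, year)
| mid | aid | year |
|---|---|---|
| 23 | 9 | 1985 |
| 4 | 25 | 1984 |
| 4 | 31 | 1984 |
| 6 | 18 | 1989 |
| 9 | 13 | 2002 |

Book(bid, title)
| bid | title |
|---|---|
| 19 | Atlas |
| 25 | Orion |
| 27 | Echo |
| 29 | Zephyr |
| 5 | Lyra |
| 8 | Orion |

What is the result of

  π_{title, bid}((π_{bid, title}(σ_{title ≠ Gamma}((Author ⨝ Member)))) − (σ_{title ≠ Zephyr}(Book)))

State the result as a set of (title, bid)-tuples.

Joining Author and Member on mid, year yields {(23, 1985, 27, mkt, Lyra, 9), (23, 1985, 27, x2, Gamma, 9)}.
Apply σ_{title ≠ Gamma}; surviving tuples: {(23, 1985, 27, mkt, Lyra, 9)}
π[bid, title]: project onto (bid, title) → {(27, Lyra)}
Apply σ_{title ≠ Zephyr}; surviving tuples: {(19, Atlas), (25, Orion), (27, Echo), (5, Lyra), (8, Orion)}
Difference: {(27, Lyra)} with {(19, Atlas), (25, Orion), (27, Echo), (5, Lyra), (8, Orion)} → {(27, Lyra)}
π[title, bid]: project onto (title, bid) → {(Lyra, 27)}

{(Lyra, 27)}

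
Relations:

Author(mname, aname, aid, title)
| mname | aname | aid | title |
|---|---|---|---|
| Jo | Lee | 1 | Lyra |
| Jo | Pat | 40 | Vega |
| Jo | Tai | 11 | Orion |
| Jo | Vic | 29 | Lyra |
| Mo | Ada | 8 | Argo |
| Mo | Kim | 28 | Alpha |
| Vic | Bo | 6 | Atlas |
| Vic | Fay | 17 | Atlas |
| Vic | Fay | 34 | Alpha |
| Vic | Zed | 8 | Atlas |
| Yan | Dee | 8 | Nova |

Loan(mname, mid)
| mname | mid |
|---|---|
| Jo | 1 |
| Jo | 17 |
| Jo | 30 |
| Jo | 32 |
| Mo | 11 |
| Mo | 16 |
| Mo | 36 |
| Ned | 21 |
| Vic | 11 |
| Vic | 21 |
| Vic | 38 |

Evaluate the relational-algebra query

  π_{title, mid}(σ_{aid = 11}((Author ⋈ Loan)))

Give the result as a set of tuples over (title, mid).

Joining Author and Loan on mname yields {(Jo, Lee, 1, Lyra, 1), (Jo, Lee, 1, Lyra, 17), (Jo, Lee, 1, Lyra, 30), (Jo, Lee, 1, Lyra, 32), (Jo, Pat, 40, Vega, 1), (Jo, Pat, 40, Vega, 17), (Jo, Pat, 40, Vega, 30), (Jo, Pat, 40, Vega, 32), (Jo, Tai, 11, Orion, 1), (Jo, Tai, 11, Orion, 17), (Jo, Tai, 11, Orion, 30), (Jo, Tai, 11, Orion, 32), (Jo, Vic, 29, Lyra, 1), (Jo, Vic, 29, Lyra, 17), (Jo, Vic, 29, Lyra, 30), (Jo, Vic, 29, Lyra, 32), (Mo, Ada, 8, Argo, 11), (Mo, Ada, 8, Argo, 16), (Mo, Ada, 8, Argo, 36), (Mo, Kim, 28, Alpha, 11), (Mo, Kim, 28, Alpha, 16), (Mo, Kim, 28, Alpha, 36), (Vic, Bo, 6, Atlas, 11), (Vic, Bo, 6, Atlas, 21), (Vic, Bo, 6, Atlas, 38), (Vic, Fay, 17, Atlas, 11), (Vic, Fay, 17, Atlas, 21), (Vic, Fay, 17, Atlas, 38), (Vic, Fay, 34, Alpha, 11), (Vic, Fay, 34, Alpha, 21), (Vic, Fay, 34, Alpha, 38), (Vic, Zed, 8, Atlas, 11), (Vic, Zed, 8, Atlas, 21), (Vic, Zed, 8, Atlas, 38)}.
Apply σ_{aid = 11}; surviving tuples: {(Jo, Tai, 11, Orion, 1), (Jo, Tai, 11, Orion, 17), (Jo, Tai, 11, Orion, 30), (Jo, Tai, 11, Orion, 32)}
Projecting to title, mid: {(Orion, 1), (Orion, 17), (Orion, 30), (Orion, 32)}

{(Orion, 1), (Orion, 17), (Orion, 30), (Orion, 32)}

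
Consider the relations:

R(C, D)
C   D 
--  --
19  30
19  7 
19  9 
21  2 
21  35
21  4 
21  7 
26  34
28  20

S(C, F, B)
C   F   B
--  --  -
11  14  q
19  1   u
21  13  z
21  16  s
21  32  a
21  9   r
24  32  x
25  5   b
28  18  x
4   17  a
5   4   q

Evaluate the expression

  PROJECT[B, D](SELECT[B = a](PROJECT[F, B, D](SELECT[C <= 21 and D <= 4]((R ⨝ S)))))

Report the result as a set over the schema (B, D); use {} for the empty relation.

{(a, 2), (a, 4)}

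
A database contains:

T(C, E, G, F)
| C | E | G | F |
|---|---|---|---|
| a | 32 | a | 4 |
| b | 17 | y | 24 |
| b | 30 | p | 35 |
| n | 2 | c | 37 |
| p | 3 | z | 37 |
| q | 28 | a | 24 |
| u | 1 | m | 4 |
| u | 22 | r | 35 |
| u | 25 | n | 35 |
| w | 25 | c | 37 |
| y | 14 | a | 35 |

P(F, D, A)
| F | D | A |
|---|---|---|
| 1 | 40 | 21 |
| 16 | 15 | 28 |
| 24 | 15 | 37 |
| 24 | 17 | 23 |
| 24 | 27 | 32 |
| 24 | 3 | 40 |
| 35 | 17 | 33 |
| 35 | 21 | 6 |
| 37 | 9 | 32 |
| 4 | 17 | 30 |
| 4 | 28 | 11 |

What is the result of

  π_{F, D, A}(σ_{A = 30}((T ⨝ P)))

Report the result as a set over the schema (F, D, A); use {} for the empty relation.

T ⋈ P (natural join on F): {(a, 32, a, 4, 17, 30), (a, 32, a, 4, 28, 11), (b, 17, y, 24, 15, 37), (b, 17, y, 24, 17, 23), (b, 17, y, 24, 27, 32), (b, 17, y, 24, 3, 40), (b, 30, p, 35, 17, 33), (b, 30, p, 35, 21, 6), (n, 2, c, 37, 9, 32), (p, 3, z, 37, 9, 32), (q, 28, a, 24, 15, 37), (q, 28, a, 24, 17, 23), (q, 28, a, 24, 27, 32), (q, 28, a, 24, 3, 40), (u, 1, m, 4, 17, 30), (u, 1, m, 4, 28, 11), (u, 22, r, 35, 17, 33), (u, 22, r, 35, 21, 6), (u, 25, n, 35, 17, 33), (u, 25, n, 35, 21, 6), (w, 25, c, 37, 9, 32), (y, 14, a, 35, 17, 33), (y, 14, a, 35, 21, 6)}
Filtering on A = 30 leaves {(a, 32, a, 4, 17, 30), (u, 1, m, 4, 17, 30)}.
π_{F, D, A} gives {(4, 17, 30)} (1 duplicate(s) eliminated).

{(4, 17, 30)}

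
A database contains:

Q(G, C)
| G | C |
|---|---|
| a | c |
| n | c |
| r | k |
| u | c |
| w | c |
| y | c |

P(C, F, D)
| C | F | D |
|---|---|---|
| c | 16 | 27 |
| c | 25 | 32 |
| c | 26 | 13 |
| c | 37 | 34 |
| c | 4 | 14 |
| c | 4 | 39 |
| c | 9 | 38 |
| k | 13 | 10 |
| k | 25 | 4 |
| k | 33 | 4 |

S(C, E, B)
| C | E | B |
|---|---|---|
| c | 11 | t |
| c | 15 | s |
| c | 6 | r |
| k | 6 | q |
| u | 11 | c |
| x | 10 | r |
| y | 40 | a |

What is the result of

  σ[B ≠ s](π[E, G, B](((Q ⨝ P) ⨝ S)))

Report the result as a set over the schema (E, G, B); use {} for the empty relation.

Natural join on C: {(a, c, 16, 27), (a, c, 25, 32), (a, c, 26, 13), (a, c, 37, 34), (a, c, 4, 14), (a, c, 4, 39), (a, c, 9, 38), (n, c, 16, 27), (n, c, 25, 32), (n, c, 26, 13), (n, c, 37, 34), (n, c, 4, 14), (n, c, 4, 39), (n, c, 9, 38), (r, k, 13, 10), (r, k, 25, 4), (r, k, 33, 4), (u, c, 16, 27), (u, c, 25, 32), (u, c, 26, 13), (u, c, 37, 34), (u, c, 4, 14), (u, c, 4, 39), (u, c, 9, 38), (w, c, 16, 27), (w, c, 25, 32), (w, c, 26, 13), (w, c, 37, 34), (w, c, 4, 14), (w, c, 4, 39), (w, c, 9, 38), (y, c, 16, 27), (y, c, 25, 32), (y, c, 26, 13), (y, c, 37, 34), (y, c, 4, 14), (y, c, 4, 39), (y, c, 9, 38)}
Natural join on C: {(a, c, 16, 27, 11, t), (a, c, 16, 27, 15, s), (a, c, 16, 27, 6, r), (a, c, 25, 32, 11, t), (a, c, 25, 32, 15, s), (a, c, 25, 32, 6, r), (a, c, 26, 13, 11, t), (a, c, 26, 13, 15, s), (a, c, 26, 13, 6, r), (a, c, 37, 34, 11, t), (a, c, 37, 34, 15, s), (a, c, 37, 34, 6, r), (a, c, 4, 14, 11, t), (a, c, 4, 14, 15, s), (a, c, 4, 14, 6, r), (a, c, 4, 39, 11, t), (a, c, 4, 39, 15, s), (a, c, 4, 39, 6, r), (a, c, 9, 38, 11, t), (a, c, 9, 38, 15, s), (a, c, 9, 38, 6, r), (n, c, 16, 27, 11, t), (n, c, 16, 27, 15, s), (n, c, 16, 27, 6, r), (n, c, 25, 32, 11, t), (n, c, 25, 32, 15, s), (n, c, 25, 32, 6, r), (n, c, 26, 13, 11, t), (n, c, 26, 13, 15, s), (n, c, 26, 13, 6, r), (n, c, 37, 34, 11, t), (n, c, 37, 34, 15, s), (n, c, 37, 34, 6, r), (n, c, 4, 14, 11, t), (n, c, 4, 14, 15, s), (n, c, 4, 14, 6, r), (n, c, 4, 39, 11, t), (n, c, 4, 39, 15, s), (n, c, 4, 39, 6, r), (n, c, 9, 38, 11, t), (n, c, 9, 38, 15, s), (n, c, 9, 38, 6, r), (r, k, 13, 10, 6, q), (r, k, 25, 4, 6, q), (r, k, 33, 4, 6, q), (u, c, 16, 27, 11, t), (u, c, 16, 27, 15, s), (u, c, 16, 27, 6, r), (u, c, 25, 32, 11, t), (u, c, 25, 32, 15, s), (u, c, 25, 32, 6, r), (u, c, 26, 13, 11, t), (u, c, 26, 13, 15, s), (u, c, 26, 13, 6, r), (u, c, 37, 34, 11, t), (u, c, 37, 34, 15, s), (u, c, 37, 34, 6, r), (u, c, 4, 14, 11, t), (u, c, 4, 14, 15, s), (u, c, 4, 14, 6, r), (u, c, 4, 39, 11, t), (u, c, 4, 39, 15, s), (u, c, 4, 39, 6, r), (u, c, 9, 38, 11, t), (u, c, 9, 38, 15, s), (u, c, 9, 38, 6, r), (w, c, 16, 27, 11, t), (w, c, 16, 27, 15, s), (w, c, 16, 27, 6, r), (w, c, 25, 32, 11, t), (w, c, 25, 32, 15, s), (w, c, 25, 32, 6, r), (w, c, 26, 13, 11, t), (w, c, 26, 13, 15, s), (w, c, 26, 13, 6, r), (w, c, 37, 34, 11, t), (w, c, 37, 34, 15, s), (w, c, 37, 34, 6, r), (w, c, 4, 14, 11, t), (w, c, 4, 14, 15, s), (w, c, 4, 14, 6, r), (w, c, 4, 39, 11, t), (w, c, 4, 39, 15, s), (w, c, 4, 39, 6, r), (w, c, 9, 38, 11, t), (w, c, 9, 38, 15, s), (w, c, 9, 38, 6, r), (y, c, 16, 27, 11, t), (y, c, 16, 27, 15, s), (y, c, 16, 27, 6, r), (y, c, 25, 32, 11, t), (y, c, 25, 32, 15, s), (y, c, 25, 32, 6, r), (y, c, 26, 13, 11, t), (y, c, 26, 13, 15, s), (y, c, 26, 13, 6, r), (y, c, 37, 34, 11, t), (y, c, 37, 34, 15, s), (y, c, 37, 34, 6, r), (y, c, 4, 14, 11, t), (y, c, 4, 14, 15, s), (y, c, 4, 14, 6, r), (y, c, 4, 39, 11, t), (y, c, 4, 39, 15, s), (y, c, 4, 39, 6, r), (y, c, 9, 38, 11, t), (y, c, 9, 38, 15, s), (y, c, 9, 38, 6, r)}
π_{E, G, B} gives {(11, a, t), (11, n, t), (11, u, t), (11, w, t), (11, y, t), (15, a, s), (15, n, s), (15, u, s), (15, w, s), (15, y, s), (6, a, r), (6, n, r), (6, r, q), (6, u, r), (6, w, r), (6, y, r)} (92 duplicate(s) eliminated).
σ[B ≠ s]: keep tuples satisfying B ≠ s → {(11, a, t), (11, n, t), (11, u, t), (11, w, t), (11, y, t), (6, a, r), (6, n, r), (6, r, q), (6, u, r), (6, w, r), (6, y, r)}

{(11, a, t), (11, n, t), (11, u, t), (11, w, t), (11, y, t), (6, a, r), (6, n, r), (6, r, q), (6, u, r), (6, w, r), (6, y, r)}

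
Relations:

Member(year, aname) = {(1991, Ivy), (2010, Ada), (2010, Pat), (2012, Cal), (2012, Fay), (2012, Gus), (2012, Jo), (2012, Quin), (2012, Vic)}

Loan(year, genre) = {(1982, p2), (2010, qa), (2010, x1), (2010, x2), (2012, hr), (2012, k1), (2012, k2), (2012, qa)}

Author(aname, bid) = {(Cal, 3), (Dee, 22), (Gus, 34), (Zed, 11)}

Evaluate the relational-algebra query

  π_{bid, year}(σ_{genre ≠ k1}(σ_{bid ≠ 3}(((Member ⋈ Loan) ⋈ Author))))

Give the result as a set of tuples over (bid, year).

Joining Member and Loan on year yields {(2010, Ada, qa), (2010, Ada, x1), (2010, Ada, x2), (2010, Pat, qa), (2010, Pat, x1), (2010, Pat, x2), (2012, Cal, hr), (2012, Cal, k1), (2012, Cal, k2), (2012, Cal, qa), (2012, Fay, hr), (2012, Fay, k1), (2012, Fay, k2), (2012, Fay, qa), (2012, Gus, hr), (2012, Gus, k1), (2012, Gus, k2), (2012, Gus, qa), (2012, Jo, hr), (2012, Jo, k1), (2012, Jo, k2), (2012, Jo, qa), (2012, Quin, hr), (2012, Quin, k1), (2012, Quin, k2), (2012, Quin, qa), (2012, Vic, hr), (2012, Vic, k1), (2012, Vic, k2), (2012, Vic, qa)}.
Joining (Member ⋈ Loan) and Author on aname yields {(2012, Cal, hr, 3), (2012, Cal, k1, 3), (2012, Cal, k2, 3), (2012, Cal, qa, 3), (2012, Gus, hr, 34), (2012, Gus, k1, 34), (2012, Gus, k2, 34), (2012, Gus, qa, 34)}.
σ[bid ≠ 3]: keep tuples satisfying bid ≠ 3 → {(2012, Gus, hr, 34), (2012, Gus, k1, 34), (2012, Gus, k2, 34), (2012, Gus, qa, 34)}
σ[genre ≠ k1]: keep tuples satisfying genre ≠ k1 → {(2012, Gus, hr, 34), (2012, Gus, k2, 34), (2012, Gus, qa, 34)}
π[bid, year]: project onto (bid, year) (2 duplicate(s) eliminated) → {(34, 2012)}

{(34, 2012)}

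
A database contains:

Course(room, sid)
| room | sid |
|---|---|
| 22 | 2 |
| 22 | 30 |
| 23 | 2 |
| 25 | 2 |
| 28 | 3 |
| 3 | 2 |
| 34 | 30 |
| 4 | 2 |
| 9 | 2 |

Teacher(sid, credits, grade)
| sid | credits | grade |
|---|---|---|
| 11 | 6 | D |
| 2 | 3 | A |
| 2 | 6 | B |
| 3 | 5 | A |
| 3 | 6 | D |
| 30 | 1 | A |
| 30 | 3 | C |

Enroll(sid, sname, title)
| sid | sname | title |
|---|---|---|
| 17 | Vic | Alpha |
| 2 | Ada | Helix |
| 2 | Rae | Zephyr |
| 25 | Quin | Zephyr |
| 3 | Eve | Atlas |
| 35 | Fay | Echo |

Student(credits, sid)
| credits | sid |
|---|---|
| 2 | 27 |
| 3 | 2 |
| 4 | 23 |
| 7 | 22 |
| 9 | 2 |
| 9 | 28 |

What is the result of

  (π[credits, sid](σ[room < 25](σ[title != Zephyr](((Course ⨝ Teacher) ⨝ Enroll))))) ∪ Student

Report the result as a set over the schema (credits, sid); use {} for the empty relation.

Joining Course and Teacher on sid yields {(22, 2, 3, A), (22, 2, 6, B), (22, 30, 1, A), (22, 30, 3, C), (23, 2, 3, A), (23, 2, 6, B), (25, 2, 3, A), (25, 2, 6, B), (28, 3, 5, A), (28, 3, 6, D), (3, 2, 3, A), (3, 2, 6, B), (34, 30, 1, A), (34, 30, 3, C), (4, 2, 3, A), (4, 2, 6, B), (9, 2, 3, A), (9, 2, 6, B)}.
Joining (Course ⨝ Teacher) and Enroll on sid yields {(22, 2, 3, A, Ada, Helix), (22, 2, 3, A, Rae, Zephyr), (22, 2, 6, B, Ada, Helix), (22, 2, 6, B, Rae, Zephyr), (23, 2, 3, A, Ada, Helix), (23, 2, 3, A, Rae, Zephyr), (23, 2, 6, B, Ada, Helix), (23, 2, 6, B, Rae, Zephyr), (25, 2, 3, A, Ada, Helix), (25, 2, 3, A, Rae, Zephyr), (25, 2, 6, B, Ada, Helix), (25, 2, 6, B, Rae, Zephyr), (28, 3, 5, A, Eve, Atlas), (28, 3, 6, D, Eve, Atlas), (3, 2, 3, A, Ada, Helix), (3, 2, 3, A, Rae, Zephyr), (3, 2, 6, B, Ada, Helix), (3, 2, 6, B, Rae, Zephyr), (4, 2, 3, A, Ada, Helix), (4, 2, 3, A, Rae, Zephyr), (4, 2, 6, B, Ada, Helix), (4, 2, 6, B, Rae, Zephyr), (9, 2, 3, A, Ada, Helix), (9, 2, 3, A, Rae, Zephyr), (9, 2, 6, B, Ada, Helix), (9, 2, 6, B, Rae, Zephyr)}.
σ[title != Zephyr]: keep tuples satisfying title != Zephyr → {(22, 2, 3, A, Ada, Helix), (22, 2, 6, B, Ada, Helix), (23, 2, 3, A, Ada, Helix), (23, 2, 6, B, Ada, Helix), (25, 2, 3, A, Ada, Helix), (25, 2, 6, B, Ada, Helix), (28, 3, 5, A, Eve, Atlas), (28, 3, 6, D, Eve, Atlas), (3, 2, 3, A, Ada, Helix), (3, 2, 6, B, Ada, Helix), (4, 2, 3, A, Ada, Helix), (4, 2, 6, B, Ada, Helix), (9, 2, 3, A, Ada, Helix), (9, 2, 6, B, Ada, Helix)}
σ[room < 25]: keep tuples satisfying room < 25 → {(22, 2, 3, A, Ada, Helix), (22, 2, 6, B, Ada, Helix), (23, 2, 3, A, Ada, Helix), (23, 2, 6, B, Ada, Helix), (3, 2, 3, A, Ada, Helix), (3, 2, 6, B, Ada, Helix), (4, 2, 3, A, Ada, Helix), (4, 2, 6, B, Ada, Helix), (9, 2, 3, A, Ada, Helix), (9, 2, 6, B, Ada, Helix)}
Keep only column(s) credits, sid (8 duplicate(s) eliminated): {(3, 2), (6, 2)}
Set union of the two operands is {(2, 27), (3, 2), (4, 23), (6, 2), (7, 22), (9, 2), (9, 28)}.

{(2, 27), (3, 2), (4, 23), (6, 2), (7, 22), (9, 2), (9, 28)}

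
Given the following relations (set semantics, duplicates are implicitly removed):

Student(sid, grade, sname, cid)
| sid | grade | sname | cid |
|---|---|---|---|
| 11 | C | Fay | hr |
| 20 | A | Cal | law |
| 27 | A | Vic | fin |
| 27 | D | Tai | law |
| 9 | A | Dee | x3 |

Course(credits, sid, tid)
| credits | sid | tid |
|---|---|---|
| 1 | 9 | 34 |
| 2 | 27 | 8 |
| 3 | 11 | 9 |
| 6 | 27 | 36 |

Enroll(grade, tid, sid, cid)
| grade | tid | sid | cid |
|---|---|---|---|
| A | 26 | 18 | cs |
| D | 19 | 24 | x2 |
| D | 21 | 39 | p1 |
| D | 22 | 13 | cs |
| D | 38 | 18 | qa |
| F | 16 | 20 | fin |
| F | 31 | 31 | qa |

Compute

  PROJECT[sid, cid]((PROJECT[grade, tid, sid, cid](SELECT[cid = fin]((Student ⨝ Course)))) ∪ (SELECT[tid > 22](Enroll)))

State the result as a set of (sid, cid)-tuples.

{(18, cs), (18, qa), (27, fin), (31, qa)}

Student ⋈ Course (natural join on sid): {(11, C, Fay, hr, 3, 9), (27, A, Vic, fin, 2, 8), (27, A, Vic, fin, 6, 36), (27, D, Tai, law, 2, 8), (27, D, Tai, law, 6, 36), (9, A, Dee, x3, 1, 34)}
σ[cid = fin]: keep tuples satisfying cid = fin → {(27, A, Vic, fin, 2, 8), (27, A, Vic, fin, 6, 36)}
Keep only column(s) grade, tid, sid, cid: {(A, 36, 27, fin), (A, 8, 27, fin)}
σ[tid > 22]: keep tuples satisfying tid > 22 → {(A, 26, 18, cs), (D, 38, 18, qa), (F, 31, 31, qa)}
Taking the union: {(A, 26, 18, cs), (A, 36, 27, fin), (A, 8, 27, fin), (D, 38, 18, qa), (F, 31, 31, qa)}
Keep only column(s) sid, cid (1 duplicate(s) eliminated): {(18, cs), (18, qa), (27, fin), (31, qa)}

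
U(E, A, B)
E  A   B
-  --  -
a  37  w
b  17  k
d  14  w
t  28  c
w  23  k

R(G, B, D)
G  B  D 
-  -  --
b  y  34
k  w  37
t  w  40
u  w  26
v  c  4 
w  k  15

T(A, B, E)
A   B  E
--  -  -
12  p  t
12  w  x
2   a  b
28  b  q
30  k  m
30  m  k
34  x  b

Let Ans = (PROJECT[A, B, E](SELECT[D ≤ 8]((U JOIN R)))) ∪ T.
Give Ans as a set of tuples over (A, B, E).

{(12, p, t), (12, w, x), (2, a, b), (28, b, q), (28, c, t), (30, k, m), (30, m, k), (34, x, b)}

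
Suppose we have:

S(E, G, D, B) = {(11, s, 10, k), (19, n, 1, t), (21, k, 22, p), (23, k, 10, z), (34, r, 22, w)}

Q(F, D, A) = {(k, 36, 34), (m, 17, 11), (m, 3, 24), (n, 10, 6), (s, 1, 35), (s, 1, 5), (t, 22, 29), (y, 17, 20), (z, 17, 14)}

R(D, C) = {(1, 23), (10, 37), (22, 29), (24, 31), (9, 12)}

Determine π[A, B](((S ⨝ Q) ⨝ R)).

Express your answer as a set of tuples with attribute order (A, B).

Joining S and Q on D yields {(11, s, 10, k, n, 6), (19, n, 1, t, s, 35), (19, n, 1, t, s, 5), (21, k, 22, p, t, 29), (23, k, 10, z, n, 6), (34, r, 22, w, t, 29)}.
Joining (S ⨝ Q) and R on D yields {(11, s, 10, k, n, 6, 37), (19, n, 1, t, s, 35, 23), (19, n, 1, t, s, 5, 23), (21, k, 22, p, t, 29, 29), (23, k, 10, z, n, 6, 37), (34, r, 22, w, t, 29, 29)}.
π_{A, B} gives {(29, p), (29, w), (35, t), (5, t), (6, k), (6, z)}.

{(29, p), (29, w), (35, t), (5, t), (6, k), (6, z)}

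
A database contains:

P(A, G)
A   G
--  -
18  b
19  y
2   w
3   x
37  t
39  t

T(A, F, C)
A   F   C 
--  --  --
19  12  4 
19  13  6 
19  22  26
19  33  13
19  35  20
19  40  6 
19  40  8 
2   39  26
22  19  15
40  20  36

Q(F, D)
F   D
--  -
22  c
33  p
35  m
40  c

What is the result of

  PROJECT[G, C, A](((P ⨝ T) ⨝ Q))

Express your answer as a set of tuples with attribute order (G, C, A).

Natural join on A: {(19, y, 12, 4), (19, y, 13, 6), (19, y, 22, 26), (19, y, 33, 13), (19, y, 35, 20), (19, y, 40, 6), (19, y, 40, 8), (2, w, 39, 26)}
Natural join on F: {(19, y, 22, 26, c), (19, y, 33, 13, p), (19, y, 35, 20, m), (19, y, 40, 6, c), (19, y, 40, 8, c)}
Keep only column(s) G, C, A: {(y, 13, 19), (y, 20, 19), (y, 26, 19), (y, 6, 19), (y, 8, 19)}

{(y, 13, 19), (y, 20, 19), (y, 26, 19), (y, 6, 19), (y, 8, 19)}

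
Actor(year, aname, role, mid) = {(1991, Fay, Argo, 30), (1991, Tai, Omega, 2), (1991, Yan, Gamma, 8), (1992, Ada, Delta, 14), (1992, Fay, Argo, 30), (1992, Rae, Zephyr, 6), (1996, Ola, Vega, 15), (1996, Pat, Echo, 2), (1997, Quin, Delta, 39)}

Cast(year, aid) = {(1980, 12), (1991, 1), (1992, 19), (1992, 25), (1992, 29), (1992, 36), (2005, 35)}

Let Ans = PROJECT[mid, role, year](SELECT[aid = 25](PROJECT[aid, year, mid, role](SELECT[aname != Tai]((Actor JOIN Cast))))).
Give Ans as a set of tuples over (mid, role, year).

{(14, Delta, 1992), (30, Argo, 1992), (6, Zephyr, 1992)}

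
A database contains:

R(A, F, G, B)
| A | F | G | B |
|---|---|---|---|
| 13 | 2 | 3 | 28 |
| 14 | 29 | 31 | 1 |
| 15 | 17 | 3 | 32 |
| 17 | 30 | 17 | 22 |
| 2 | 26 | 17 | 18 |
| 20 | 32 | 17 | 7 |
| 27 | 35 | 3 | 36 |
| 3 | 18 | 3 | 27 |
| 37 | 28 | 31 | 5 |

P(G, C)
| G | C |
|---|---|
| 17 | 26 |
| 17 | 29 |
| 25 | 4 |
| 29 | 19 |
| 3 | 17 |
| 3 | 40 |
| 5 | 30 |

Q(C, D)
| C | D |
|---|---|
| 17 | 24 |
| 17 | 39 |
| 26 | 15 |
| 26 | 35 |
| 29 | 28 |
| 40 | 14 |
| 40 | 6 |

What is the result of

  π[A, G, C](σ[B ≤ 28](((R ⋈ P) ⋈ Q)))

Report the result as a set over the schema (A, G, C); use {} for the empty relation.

Natural join on G: {(13, 2, 3, 28, 17), (13, 2, 3, 28, 40), (15, 17, 3, 32, 17), (15, 17, 3, 32, 40), (17, 30, 17, 22, 26), (17, 30, 17, 22, 29), (2, 26, 17, 18, 26), (2, 26, 17, 18, 29), (20, 32, 17, 7, 26), (20, 32, 17, 7, 29), (27, 35, 3, 36, 17), (27, 35, 3, 36, 40), (3, 18, 3, 27, 17), (3, 18, 3, 27, 40)}
Natural join on C: {(13, 2, 3, 28, 17, 24), (13, 2, 3, 28, 17, 39), (13, 2, 3, 28, 40, 14), (13, 2, 3, 28, 40, 6), (15, 17, 3, 32, 17, 24), (15, 17, 3, 32, 17, 39), (15, 17, 3, 32, 40, 14), (15, 17, 3, 32, 40, 6), (17, 30, 17, 22, 26, 15), (17, 30, 17, 22, 26, 35), (17, 30, 17, 22, 29, 28), (2, 26, 17, 18, 26, 15), (2, 26, 17, 18, 26, 35), (2, 26, 17, 18, 29, 28), (20, 32, 17, 7, 26, 15), (20, 32, 17, 7, 26, 35), (20, 32, 17, 7, 29, 28), (27, 35, 3, 36, 17, 24), (27, 35, 3, 36, 17, 39), (27, 35, 3, 36, 40, 14), (27, 35, 3, 36, 40, 6), (3, 18, 3, 27, 17, 24), (3, 18, 3, 27, 17, 39), (3, 18, 3, 27, 40, 14), (3, 18, 3, 27, 40, 6)}
Filtering on B ≤ 28 leaves {(13, 2, 3, 28, 17, 24), (13, 2, 3, 28, 17, 39), (13, 2, 3, 28, 40, 14), (13, 2, 3, 28, 40, 6), (17, 30, 17, 22, 26, 15), (17, 30, 17, 22, 26, 35), (17, 30, 17, 22, 29, 28), (2, 26, 17, 18, 26, 15), (2, 26, 17, 18, 26, 35), (2, 26, 17, 18, 29, 28), (20, 32, 17, 7, 26, 15), (20, 32, 17, 7, 26, 35), (20, 32, 17, 7, 29, 28), (3, 18, 3, 27, 17, 24), (3, 18, 3, 27, 17, 39), (3, 18, 3, 27, 40, 14), (3, 18, 3, 27, 40, 6)}.
Projecting to A, G, C (7 duplicate(s) eliminated): {(13, 3, 17), (13, 3, 40), (17, 17, 26), (17, 17, 29), (2, 17, 26), (2, 17, 29), (20, 17, 26), (20, 17, 29), (3, 3, 17), (3, 3, 40)}

{(13, 3, 17), (13, 3, 40), (17, 17, 26), (17, 17, 29), (2, 17, 26), (2, 17, 29), (20, 17, 26), (20, 17, 29), (3, 3, 17), (3, 3, 40)}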